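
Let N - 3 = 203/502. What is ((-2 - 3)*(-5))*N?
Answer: 42725/502 ≈ 85.110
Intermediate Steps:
N = 1709/502 (N = 3 + 203/502 = 1709/502 ≈ 3.4044)
((-2 - 3)*(-5))*N = ((-2 - 3)*(-5))*(1709/502) = -5*(-5)*(1709/502) = 25*(1709/502) = 42725/502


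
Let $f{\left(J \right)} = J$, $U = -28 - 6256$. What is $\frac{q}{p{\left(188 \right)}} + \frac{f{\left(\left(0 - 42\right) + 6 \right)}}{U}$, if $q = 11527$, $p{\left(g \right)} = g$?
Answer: $\frac{18110609}{295348} \approx 61.32$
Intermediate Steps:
$U = -6284$ ($U = -28 - 6256 = -6284$)
$\frac{q}{p{\left(188 \right)}} + \frac{f{\left(\left(0 - 42\right) + 6 \right)}}{U} = \frac{11527}{188} + \frac{\left(0 - 42\right) + 6}{-6284} = 11527 \cdot \frac{1}{188} + \left(-42 + 6\right) \left(- \frac{1}{6284}\right) = \frac{11527}{188} - - \frac{9}{1571} = \frac{11527}{188} + \frac{9}{1571} = \frac{18110609}{295348}$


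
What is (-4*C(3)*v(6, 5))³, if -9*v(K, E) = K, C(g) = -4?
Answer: -32768/27 ≈ -1213.6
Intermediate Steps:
v(K, E) = -K/9
(-4*C(3)*v(6, 5))³ = (-4*(-4)*(-⅑*6))³ = (-(-16)*(-2)/3)³ = (-1*32/3)³ = (-32/3)³ = -32768/27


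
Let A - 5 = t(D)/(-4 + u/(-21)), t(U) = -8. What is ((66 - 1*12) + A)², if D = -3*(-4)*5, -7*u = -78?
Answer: 45495025/12321 ≈ 3692.5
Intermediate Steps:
u = 78/7 (u = -⅐*(-78) = 78/7 ≈ 11.143)
D = 60 (D = 12*5 = 60)
A = 751/111 (A = 5 - 8/(-4 + (78/7)/(-21)) = 5 - 8/(-4 + (78/7)*(-1/21)) = 5 - 8/(-4 - 26/49) = 5 - 8/(-222/49) = 5 - 8*(-49/222) = 5 + 196/111 = 751/111 ≈ 6.7658)
((66 - 1*12) + A)² = ((66 - 1*12) + 751/111)² = ((66 - 12) + 751/111)² = (54 + 751/111)² = (6745/111)² = 45495025/12321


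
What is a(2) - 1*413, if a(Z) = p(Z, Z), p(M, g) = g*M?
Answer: -409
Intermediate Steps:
p(M, g) = M*g
a(Z) = Z² (a(Z) = Z*Z = Z²)
a(2) - 1*413 = 2² - 1*413 = 4 - 413 = -409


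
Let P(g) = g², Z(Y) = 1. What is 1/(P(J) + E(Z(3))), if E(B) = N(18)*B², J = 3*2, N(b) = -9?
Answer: 1/27 ≈ 0.037037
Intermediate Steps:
J = 6
E(B) = -9*B²
1/(P(J) + E(Z(3))) = 1/(6² - 9*1²) = 1/(36 - 9*1) = 1/(36 - 9) = 1/27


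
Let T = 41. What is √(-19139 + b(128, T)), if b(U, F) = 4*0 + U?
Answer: I*√19011 ≈ 137.88*I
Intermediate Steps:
b(U, F) = U (b(U, F) = 0 + U = U)
√(-19139 + b(128, T)) = √(-19139 + 128) = √(-19011) = I*√19011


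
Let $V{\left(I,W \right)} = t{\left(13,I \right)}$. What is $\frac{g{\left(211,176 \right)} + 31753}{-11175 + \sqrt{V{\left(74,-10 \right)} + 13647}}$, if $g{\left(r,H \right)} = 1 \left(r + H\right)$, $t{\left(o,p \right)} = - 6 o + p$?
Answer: $- \frac{179582250}{62433491} - \frac{16070 \sqrt{13643}}{62433491} \approx -2.9064$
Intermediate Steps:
$t{\left(o,p \right)} = p - 6 o$
$V{\left(I,W \right)} = -78 + I$ ($V{\left(I,W \right)} = I - 78 = -78 + I$)
$g{\left(r,H \right)} = H + r$ ($g{\left(r,H \right)} = 1 \left(H + r\right) = H + r$)
$\frac{g{\left(211,176 \right)} + 31753}{-11175 + \sqrt{V{\left(74,-10 \right)} + 13647}} = \frac{\left(176 + 211\right) + 31753}{-11175 + \sqrt{\left(-78 + 74\right) + 13647}} = \frac{387 + 31753}{-11175 + \sqrt{-4 + 13647}} = \frac{32140}{-11175 + \sqrt{13643}}$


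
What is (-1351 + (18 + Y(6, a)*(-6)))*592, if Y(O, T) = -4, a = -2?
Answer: -774928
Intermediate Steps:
(-1351 + (18 + Y(6, a)*(-6)))*592 = (-1351 + (18 - 4*(-6)))*592 = (-1351 + (18 + 24))*592 = (-1351 + 42)*592 = -1309*592 = -774928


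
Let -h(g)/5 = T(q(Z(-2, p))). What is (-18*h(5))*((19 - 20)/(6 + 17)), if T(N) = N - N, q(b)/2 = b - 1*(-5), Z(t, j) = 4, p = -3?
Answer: 0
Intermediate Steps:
q(b) = 10 + 2*b (q(b) = 2*(b - 1*(-5)) = 2*(b + 5) = 2*(5 + b) = 10 + 2*b)
T(N) = 0
h(g) = 0 (h(g) = -5*0 = 0)
(-18*h(5))*((19 - 20)/(6 + 17)) = (-18*0)*((19 - 20)/(6 + 17)) = 0*(-1/23) = 0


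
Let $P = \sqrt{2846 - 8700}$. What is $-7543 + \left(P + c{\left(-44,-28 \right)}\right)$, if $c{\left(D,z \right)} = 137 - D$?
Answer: $-7362 + i \sqrt{5854} \approx -7362.0 + 76.511 i$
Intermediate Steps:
$P = i \sqrt{5854}$ ($P = \sqrt{-5854} = i \sqrt{5854} \approx 76.511 i$)
$-7543 + \left(P + c{\left(-44,-28 \right)}\right) = -7543 + \left(i \sqrt{5854} + \left(137 - -44\right)\right) = -7543 + \left(i \sqrt{5854} + \left(137 + 44\right)\right) = -7543 + \left(i \sqrt{5854} + 181\right) = -7543 + \left(181 + i \sqrt{5854}\right) = -7362 + i \sqrt{5854}$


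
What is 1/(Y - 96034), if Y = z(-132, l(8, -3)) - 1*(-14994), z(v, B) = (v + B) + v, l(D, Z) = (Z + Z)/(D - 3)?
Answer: -5/406526 ≈ -1.2299e-5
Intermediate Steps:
l(D, Z) = 2*Z/(-3 + D) (l(D, Z) = (2*Z)/(-3 + D) = 2*Z/(-3 + D))
z(v, B) = B + 2*v (z(v, B) = (B + v) + v = B + 2*v)
Y = 73644/5 (Y = (2*(-3)/(-3 + 8) + 2*(-132)) - 1*(-14994) = (2*(-3)/5 - 264) + 14994 = (2*(-3)*(1/5) - 264) + 14994 = (-6/5 - 264) + 14994 = -1326/5 + 14994 = 73644/5 ≈ 14729.)
1/(Y - 96034) = 1/(73644/5 - 96034) = 1/(-406526/5) = -5/406526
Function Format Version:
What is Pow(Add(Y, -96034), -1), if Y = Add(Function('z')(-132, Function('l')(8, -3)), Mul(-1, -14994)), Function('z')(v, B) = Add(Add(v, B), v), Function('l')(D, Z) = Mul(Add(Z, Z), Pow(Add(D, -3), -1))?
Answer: Rational(-5, 406526) ≈ -1.2299e-5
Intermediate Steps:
Function('l')(D, Z) = Mul(2, Z, Pow(Add(-3, D), -1)) (Function('l')(D, Z) = Mul(Mul(2, Z), Pow(Add(-3, D), -1)) = Mul(2, Z, Pow(Add(-3, D), -1)))
Function('z')(v, B) = Add(B, Mul(2, v)) (Function('z')(v, B) = Add(Add(B, v), v) = Add(B, Mul(2, v)))
Y = Rational(73644, 5) (Y = Add(Add(Mul(2, -3, Pow(Add(-3, 8), -1)), Mul(2, -132)), Mul(-1, -14994)) = Add(Add(Mul(2, -3, Pow(5, -1)), -264), 14994) = Add(Add(Mul(2, -3, Rational(1, 5)), -264), 14994) = Add(Add(Rational(-6, 5), -264), 14994) = Add(Rational(-1326, 5), 14994) = Rational(73644, 5) ≈ 14729.)
Pow(Add(Y, -96034), -1) = Pow(Add(Rational(73644, 5), -96034), -1) = Pow(Rational(-406526, 5), -1) = Rational(-5, 406526)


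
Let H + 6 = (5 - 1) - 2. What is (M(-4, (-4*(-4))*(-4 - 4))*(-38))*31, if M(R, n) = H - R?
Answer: 0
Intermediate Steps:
H = -4 (H = -6 + ((5 - 1) - 2) = -6 + (4 - 2) = -6 + 2 = -4)
M(R, n) = -4 - R
(M(-4, (-4*(-4))*(-4 - 4))*(-38))*31 = ((-4 - 1*(-4))*(-38))*31 = ((-4 + 4)*(-38))*31 = (0*(-38))*31 = 0*31 = 0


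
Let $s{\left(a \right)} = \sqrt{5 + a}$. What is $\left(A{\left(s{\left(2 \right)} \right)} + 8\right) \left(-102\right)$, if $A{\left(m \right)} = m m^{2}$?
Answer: $-816 - 714 \sqrt{7} \approx -2705.1$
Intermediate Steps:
$A{\left(m \right)} = m^{3}$
$\left(A{\left(s{\left(2 \right)} \right)} + 8\right) \left(-102\right) = \left(\left(\sqrt{5 + 2}\right)^{3} + 8\right) \left(-102\right) = \left(\left(\sqrt{7}\right)^{3} + 8\right) \left(-102\right) = \left(7 \sqrt{7} + 8\right) \left(-102\right) = \left(8 + 7 \sqrt{7}\right) \left(-102\right) = -816 - 714 \sqrt{7}$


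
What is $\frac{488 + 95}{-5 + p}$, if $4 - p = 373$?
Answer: $- \frac{53}{34} \approx -1.5588$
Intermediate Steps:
$p = -369$ ($p = 4 - 373 = -369$)
$\frac{488 + 95}{-5 + p} = \frac{488 + 95}{-5 - 369} = \frac{583}{-374} = 583 \left(- \frac{1}{374}\right) = - \frac{53}{34}$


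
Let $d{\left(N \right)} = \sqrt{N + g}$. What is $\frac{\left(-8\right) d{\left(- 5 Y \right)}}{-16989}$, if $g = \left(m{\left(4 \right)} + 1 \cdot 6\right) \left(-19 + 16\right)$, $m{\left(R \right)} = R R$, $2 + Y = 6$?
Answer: $\frac{8 i \sqrt{86}}{16989} \approx 0.0043669 i$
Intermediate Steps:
$Y = 4$ ($Y = -2 + 6 = 4$)
$m{\left(R \right)} = R^{2}$
$g = -66$ ($g = \left(4^{2} + 1 \cdot 6\right) \left(-19 + 16\right) = \left(16 + 6\right) \left(-3\right) = 22 \left(-3\right) = -66$)
$d{\left(N \right)} = \sqrt{-66 + N}$ ($d{\left(N \right)} = \sqrt{N - 66} = \sqrt{-66 + N}$)
$\frac{\left(-8\right) d{\left(- 5 Y \right)}}{-16989} = \frac{\left(-8\right) \sqrt{-66 - 20}}{-16989} = - 8 \sqrt{-66 - 20} \left(- \frac{1}{16989}\right) = - 8 \sqrt{-86} \left(- \frac{1}{16989}\right) = - 8 i \sqrt{86} \left(- \frac{1}{16989}\right) = \frac{8 i \sqrt{86}}{16989}$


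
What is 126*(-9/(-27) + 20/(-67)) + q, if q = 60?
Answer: 4314/67 ≈ 64.388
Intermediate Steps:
126*(-9/(-27) + 20/(-67)) + q = 126*(-9/(-27) + 20/(-67)) + 60 = 126*(-9*(-1/27) + 20*(-1/67)) + 60 = 126*(⅓ - 20/67) + 60 = 126*(7/201) + 60 = 294/67 + 60 = 4314/67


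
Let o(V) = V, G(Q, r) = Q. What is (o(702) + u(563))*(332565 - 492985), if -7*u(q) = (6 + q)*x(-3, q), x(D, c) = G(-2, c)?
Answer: -970861840/7 ≈ -1.3869e+8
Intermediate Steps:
x(D, c) = -2
u(q) = 12/7 + 2*q/7 (u(q) = -(6 + q)*(-2)/7 = -(-12 - 2*q)/7 = 12/7 + 2*q/7)
(o(702) + u(563))*(332565 - 492985) = (702 + (12/7 + (2/7)*563))*(332565 - 492985) = (702 + (12/7 + 1126/7))*(-160420) = (702 + 1138/7)*(-160420) = (6052/7)*(-160420) = -970861840/7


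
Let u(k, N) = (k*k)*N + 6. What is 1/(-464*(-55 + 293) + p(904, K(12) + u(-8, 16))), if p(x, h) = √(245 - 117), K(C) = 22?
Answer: -3451/381100828 - √2/1524403312 ≈ -9.0563e-6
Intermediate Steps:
u(k, N) = 6 + N*k² (u(k, N) = k²*N + 6 = N*k² + 6 = 6 + N*k²)
p(x, h) = 8*√2 (p(x, h) = √128 = 8*√2)
1/(-464*(-55 + 293) + p(904, K(12) + u(-8, 16))) = 1/(-464*(-55 + 293) + 8*√2) = 1/(-464*238 + 8*√2) = 1/(-110432 + 8*√2)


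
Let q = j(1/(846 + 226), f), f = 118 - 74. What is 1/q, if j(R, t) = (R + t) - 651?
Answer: -1072/650703 ≈ -0.0016474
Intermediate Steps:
f = 44
j(R, t) = -651 + R + t
q = -650703/1072 (q = -651 + 1/(846 + 226) + 44 = -651 + 1/1072 + 44 = -650703/1072 ≈ -607.00)
1/q = 1/(-650703/1072) = -1072/650703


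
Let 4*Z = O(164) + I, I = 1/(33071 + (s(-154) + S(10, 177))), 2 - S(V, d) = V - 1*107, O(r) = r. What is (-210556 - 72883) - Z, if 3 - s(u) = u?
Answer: -37790151841/133308 ≈ -2.8348e+5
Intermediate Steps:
S(V, d) = 109 - V (S(V, d) = 2 - (V - 1*107) = 2 - (V - 107) = 2 - (-107 + V) = 2 + (107 - V) = 109 - V)
s(u) = 3 - u
I = 1/33327 (I = 1/(33071 + ((3 - 1*(-154)) + (109 - 1*10))) = 1/(33071 + ((3 + 154) + (109 - 10))) = 1/(33071 + (157 + 99)) = 1/(33071 + 256) = 1/33327 ≈ 3.0006e-5)
Z = 5465629/133308 (Z = (164 + 1/33327)/4 = (¼)*(5465629/33327) = 5465629/133308 ≈ 41.000)
(-210556 - 72883) - Z = (-210556 - 72883) - 1*5465629/133308 = -283439 - 5465629/133308 = -37790151841/133308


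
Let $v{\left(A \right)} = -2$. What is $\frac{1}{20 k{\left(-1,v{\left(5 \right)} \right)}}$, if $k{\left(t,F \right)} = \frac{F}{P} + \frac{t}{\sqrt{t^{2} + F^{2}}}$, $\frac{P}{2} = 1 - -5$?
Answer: $\frac{3}{62} - \frac{9 \sqrt{5}}{155} \approx -0.081449$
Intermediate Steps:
$P = 12$ ($P = 2 \left(1 - -5\right) = 2 \left(1 + 5\right) = 2 \cdot 6 = 12$)
$k{\left(t,F \right)} = \frac{F}{12} + \frac{t}{\sqrt{F^{2} + t^{2}}}$ ($k{\left(t,F \right)} = \frac{F}{12} + \frac{t}{\sqrt{t^{2} + F^{2}}} = F \frac{1}{12} + \frac{t}{\sqrt{F^{2} + t^{2}}} = \frac{F}{12} + \frac{t}{\sqrt{F^{2} + t^{2}}}$)
$\frac{1}{20 k{\left(-1,v{\left(5 \right)} \right)}} = \frac{1}{20 \left(\frac{1}{12} \left(-2\right) - \frac{1}{\sqrt{\left(-2\right)^{2} + \left(-1\right)^{2}}}\right)} = \frac{1}{20 \left(- \frac{1}{6} - \frac{1}{\sqrt{4 + 1}}\right)} = \frac{1}{20 \left(- \frac{1}{6} - \frac{1}{\sqrt{5}}\right)} = \frac{1}{20 \left(- \frac{1}{6} - \frac{\sqrt{5}}{5}\right)} = \frac{1}{- \frac{10}{3} - 4 \sqrt{5}}$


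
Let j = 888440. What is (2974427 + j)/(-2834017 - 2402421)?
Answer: -3862867/5236438 ≈ -0.73769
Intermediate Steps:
(2974427 + j)/(-2834017 - 2402421) = (2974427 + 888440)/(-2834017 - 2402421) = 3862867/(-5236438) = 3862867*(-1/5236438) = -3862867/5236438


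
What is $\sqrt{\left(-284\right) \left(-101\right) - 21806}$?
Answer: $\sqrt{6878} \approx 82.934$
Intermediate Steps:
$\sqrt{\left(-284\right) \left(-101\right) - 21806} = \sqrt{28684 - 21806} = \sqrt{6878}$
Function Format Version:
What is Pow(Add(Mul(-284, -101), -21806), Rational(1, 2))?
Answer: Pow(6878, Rational(1, 2)) ≈ 82.934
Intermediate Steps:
Pow(Add(Mul(-284, -101), -21806), Rational(1, 2)) = Pow(Add(28684, -21806), Rational(1, 2)) = Pow(6878, Rational(1, 2))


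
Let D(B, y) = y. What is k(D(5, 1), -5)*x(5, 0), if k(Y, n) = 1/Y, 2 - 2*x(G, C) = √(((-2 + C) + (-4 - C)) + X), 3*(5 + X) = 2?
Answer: 1 - I*√93/6 ≈ 1.0 - 1.6073*I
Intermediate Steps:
X = -13/3 (X = -5 + (⅓)*2 = -5 + ⅔ = -13/3 ≈ -4.3333)
x(G, C) = 1 - I*√93/6 (x(G, C) = 1 - √(((-2 + C) + (-4 - C)) - 13/3)/2 = 1 - √(-6 - 13/3)/2 = 1 - I*√93/6)
k(D(5, 1), -5)*x(5, 0) = (1 - I*√93/6)/1 = 1*(1 - I*√93/6) = 1 - I*√93/6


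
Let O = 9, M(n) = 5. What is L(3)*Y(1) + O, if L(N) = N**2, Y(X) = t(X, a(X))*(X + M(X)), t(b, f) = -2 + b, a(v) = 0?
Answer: -45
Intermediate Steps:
Y(X) = (-2 + X)*(5 + X) (Y(X) = (-2 + X)*(X + 5) = (-2 + X)*(5 + X))
L(3)*Y(1) + O = 3**2*((-2 + 1)*(5 + 1)) + 9 = 9*(-1*6) + 9 = 9*(-6) + 9 = -54 + 9 = -45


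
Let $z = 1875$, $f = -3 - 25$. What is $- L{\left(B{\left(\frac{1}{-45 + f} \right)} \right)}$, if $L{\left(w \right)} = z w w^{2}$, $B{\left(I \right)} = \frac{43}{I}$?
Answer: $57992952410625$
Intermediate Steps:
$f = -28$ ($f = -3 - 25 = -28$)
$L{\left(w \right)} = 1875 w^{3}$ ($L{\left(w \right)} = 1875 w w^{2} = 1875 w^{3}$)
$- L{\left(B{\left(\frac{1}{-45 + f} \right)} \right)} = - 1875 \left(\frac{43}{\frac{1}{-45 - 28}}\right)^{3} = - 1875 \left(\frac{43}{\frac{1}{-73}}\right)^{3} = - 1875 \left(\frac{43}{- \frac{1}{73}}\right)^{3} = - 1875 \left(43 \left(-73\right)\right)^{3} = - 1875 \left(-3139\right)^{3} = - 1875 \left(-30929574619\right) = \left(-1\right) \left(-57992952410625\right) = 57992952410625$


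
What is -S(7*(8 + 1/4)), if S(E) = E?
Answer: -231/4 ≈ -57.750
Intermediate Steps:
-S(7*(8 + 1/4)) = -7*(8 + 1/4) = -7*(8 + ¼) = -7*33/4 = -1*231/4 = -231/4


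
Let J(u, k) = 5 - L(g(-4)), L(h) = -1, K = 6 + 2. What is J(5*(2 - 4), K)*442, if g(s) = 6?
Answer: 2652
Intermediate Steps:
K = 8
J(u, k) = 6 (J(u, k) = 5 - 1*(-1) = 5 + 1 = 6)
J(5*(2 - 4), K)*442 = 6*442 = 2652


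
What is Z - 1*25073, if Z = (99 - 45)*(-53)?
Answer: -27935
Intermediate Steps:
Z = -2862 (Z = 54*(-53) = -2862)
Z - 1*25073 = -2862 - 1*25073 = -2862 - 25073 = -27935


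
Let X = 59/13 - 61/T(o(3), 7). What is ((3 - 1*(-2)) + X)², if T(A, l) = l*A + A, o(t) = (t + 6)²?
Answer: 6329634481/70963776 ≈ 89.195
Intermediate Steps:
o(t) = (6 + t)²
T(A, l) = A + A*l (T(A, l) = A*l + A = A + A*l)
X = 37439/8424 (X = 59/13 - 61*1/((1 + 7)*(6 + 3)²) = 59*(1/13) - 61/(9²*8) = 59/13 - 61/(81*8) = 59/13 - 61/648 = 37439/8424 ≈ 4.4443)
((3 - 1*(-2)) + X)² = ((3 - 1*(-2)) + 37439/8424)² = ((3 + 2) + 37439/8424)² = (5 + 37439/8424)² = (79559/8424)² = 6329634481/70963776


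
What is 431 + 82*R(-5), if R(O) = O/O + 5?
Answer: 923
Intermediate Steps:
R(O) = 6 (R(O) = 1 + 5 = 6)
431 + 82*R(-5) = 431 + 82*6 = 431 + 492 = 923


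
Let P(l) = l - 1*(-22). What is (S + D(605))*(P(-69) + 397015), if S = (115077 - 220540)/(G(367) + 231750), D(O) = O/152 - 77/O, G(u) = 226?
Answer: 3716222842852/2754715 ≈ 1.3490e+6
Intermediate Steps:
D(O) = -77/O + O/152 (D(O) = O*(1/152) - 77/O = O/152 - 77/O = -77/O + O/152)
P(l) = 22 + l (P(l) = l + 22 = 22 + l)
S = -105463/231976 (S = (115077 - 220540)/(226 + 231750) = -105463/231976 ≈ -0.45463)
(S + D(605))*(P(-69) + 397015) = (-105463/231976 + (-77/605 + (1/152)*605))*((22 - 69) + 397015) = (-105463/231976 + (-77*1/605 + 605/152))*(-47 + 397015) = (-105463/231976 + (-7/55 + 605/152))*396968 = (-105463/231976 + 32211/8360)*396968 = (205953383/60603730)*396968 = 3716222842852/2754715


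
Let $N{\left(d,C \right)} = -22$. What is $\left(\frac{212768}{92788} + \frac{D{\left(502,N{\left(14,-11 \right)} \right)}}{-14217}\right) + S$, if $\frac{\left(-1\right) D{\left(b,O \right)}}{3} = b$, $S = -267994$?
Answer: $- \frac{29460472938720}{109930583} \approx -2.6799 \cdot 10^{5}$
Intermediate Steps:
$D{\left(b,O \right)} = - 3 b$
$\left(\frac{212768}{92788} + \frac{D{\left(502,N{\left(14,-11 \right)} \right)}}{-14217}\right) + S = \left(\frac{212768}{92788} + \frac{\left(-3\right) 502}{-14217}\right) - 267994 = \left(212768 \cdot \frac{1}{92788} - - \frac{502}{4739}\right) - 267994 = \left(\frac{53192}{23197} + \frac{502}{4739}\right) - 267994 = \frac{263721782}{109930583} - 267994 = - \frac{29460472938720}{109930583}$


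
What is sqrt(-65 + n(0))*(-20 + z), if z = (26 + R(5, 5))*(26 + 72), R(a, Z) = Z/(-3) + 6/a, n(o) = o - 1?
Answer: 37234*I*sqrt(66)/15 ≈ 20166.0*I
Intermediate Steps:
n(o) = -1 + o
R(a, Z) = 6/a - Z/3 (R(a, Z) = Z*(-1/3) + 6/a = -Z/3 + 6/a = 6/a - Z/3)
z = 37534/15 (z = (26 + (6/5 - 1/3*5))*(26 + 72) = (26 + (6*(1/5) - 5/3))*98 = (26 + (6/5 - 5/3))*98 = (26 - 7/15)*98 = (383/15)*98 = 37534/15 ≈ 2502.3)
sqrt(-65 + n(0))*(-20 + z) = sqrt(-65 + (-1 + 0))*(-20 + 37534/15) = sqrt(-65 - 1)*(37234/15) = sqrt(-66)*(37234/15) = (I*sqrt(66))*(37234/15) = 37234*I*sqrt(66)/15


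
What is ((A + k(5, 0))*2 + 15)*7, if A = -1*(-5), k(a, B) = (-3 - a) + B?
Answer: 63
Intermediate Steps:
k(a, B) = -3 + B - a
A = 5
((A + k(5, 0))*2 + 15)*7 = ((5 + (-3 + 0 - 1*5))*2 + 15)*7 = ((5 + (-3 + 0 - 5))*2 + 15)*7 = ((5 - 8)*2 + 15)*7 = (-3*2 + 15)*7 = (-6 + 15)*7 = 9*7 = 63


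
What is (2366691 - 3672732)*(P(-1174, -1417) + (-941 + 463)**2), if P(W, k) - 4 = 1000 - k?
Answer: -301571397105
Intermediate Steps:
P(W, k) = 1004 - k (P(W, k) = 4 + (1000 - k) = 1004 - k)
(2366691 - 3672732)*(P(-1174, -1417) + (-941 + 463)**2) = (2366691 - 3672732)*((1004 - 1*(-1417)) + (-941 + 463)**2) = -1306041*((1004 + 1417) + (-478)**2) = -1306041*(2421 + 228484) = -1306041*230905 = -301571397105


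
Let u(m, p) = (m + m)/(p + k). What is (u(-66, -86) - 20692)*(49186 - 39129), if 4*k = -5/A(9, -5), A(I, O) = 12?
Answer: -860011280900/4133 ≈ -2.0808e+8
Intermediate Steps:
k = -5/48 (k = (-5/12)/4 = (-5*1/12)/4 = (¼)*(-5/12) = -5/48 ≈ -0.10417)
u(m, p) = 2*m/(-5/48 + p) (u(m, p) = (m + m)/(p - 5/48) = (2*m)/(-5/48 + p) = 2*m/(-5/48 + p))
(u(-66, -86) - 20692)*(49186 - 39129) = (96*(-66)/(-5 + 48*(-86)) - 20692)*(49186 - 39129) = (96*(-66)/(-5 - 4128) - 20692)*10057 = (96*(-66)/(-4133) - 20692)*10057 = (96*(-66)*(-1/4133) - 20692)*10057 = (6336/4133 - 20692)*10057 = -85513700/4133*10057 = -860011280900/4133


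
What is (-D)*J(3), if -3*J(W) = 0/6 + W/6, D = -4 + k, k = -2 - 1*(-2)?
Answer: -⅔ ≈ -0.66667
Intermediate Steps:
k = 0 (k = -2 + 2 = 0)
D = -4 (D = -4 + 0 = -4)
J(W) = -W/18 (J(W) = -(0/6 + W/6)/3 = -(0*(⅙) + W*(⅙))/3 = -(0 + W/6)/3 = -W/18)
(-D)*J(3) = (-1*(-4))*(-1/18*3) = 4*(-⅙) = -⅔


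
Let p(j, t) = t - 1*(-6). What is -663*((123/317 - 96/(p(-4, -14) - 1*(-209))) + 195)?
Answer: -2744622426/21239 ≈ -1.2923e+5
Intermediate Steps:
p(j, t) = 6 + t (p(j, t) = t + 6 = 6 + t)
-663*((123/317 - 96/(p(-4, -14) - 1*(-209))) + 195) = -663*((123/317 - 96/((6 - 14) - 1*(-209))) + 195) = -663*((123*(1/317) - 96/(-8 + 209)) + 195) = -663*((123/317 - 96/201) + 195) = -663*((123/317 - 96*1/201) + 195) = -663*((123/317 - 32/67) + 195) = -663*(-1903/21239 + 195) = -663*4139702/21239 = -2744622426/21239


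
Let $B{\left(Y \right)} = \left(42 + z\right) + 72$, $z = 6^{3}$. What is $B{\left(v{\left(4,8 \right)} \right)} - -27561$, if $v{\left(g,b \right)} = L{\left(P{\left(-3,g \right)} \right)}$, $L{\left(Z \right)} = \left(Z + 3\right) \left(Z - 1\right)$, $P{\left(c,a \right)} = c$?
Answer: $27891$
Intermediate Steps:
$z = 216$
$L{\left(Z \right)} = \left(-1 + Z\right) \left(3 + Z\right)$ ($L{\left(Z \right)} = \left(3 + Z\right) \left(-1 + Z\right) = \left(-1 + Z\right) \left(3 + Z\right)$)
$v{\left(g,b \right)} = 0$ ($v{\left(g,b \right)} = -3 + \left(-3\right)^{2} + 2 \left(-3\right) = -3 + 9 - 6 = 0$)
$B{\left(Y \right)} = 330$ ($B{\left(Y \right)} = \left(42 + 216\right) + 72 = 258 + 72 = 330$)
$B{\left(v{\left(4,8 \right)} \right)} - -27561 = 330 - -27561 = 330 + 27561 = 27891$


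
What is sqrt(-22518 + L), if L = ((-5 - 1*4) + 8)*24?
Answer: 17*I*sqrt(78) ≈ 150.14*I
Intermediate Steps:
L = -24 (L = ((-5 - 4) + 8)*24 = (-9 + 8)*24 = -1*24 = -24)
sqrt(-22518 + L) = sqrt(-22518 - 24) = sqrt(-22542) = 17*I*sqrt(78)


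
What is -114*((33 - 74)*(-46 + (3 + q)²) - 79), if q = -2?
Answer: -201324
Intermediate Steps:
-114*((33 - 74)*(-46 + (3 + q)²) - 79) = -114*((33 - 74)*(-46 + (3 - 2)²) - 79) = -114*(-41*(-46 + 1²) - 79) = -114*(-41*(-46 + 1) - 79) = -114*(-41*(-45) - 79) = -114*(1845 - 79) = -114*1766 = -201324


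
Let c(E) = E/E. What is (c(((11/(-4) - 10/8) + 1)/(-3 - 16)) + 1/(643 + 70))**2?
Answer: 509796/508369 ≈ 1.0028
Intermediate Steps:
c(E) = 1
(c(((11/(-4) - 10/8) + 1)/(-3 - 16)) + 1/(643 + 70))**2 = (1 + 1/(643 + 70))**2 = (1 + 1/713)**2 = (714/713)**2 = 509796/508369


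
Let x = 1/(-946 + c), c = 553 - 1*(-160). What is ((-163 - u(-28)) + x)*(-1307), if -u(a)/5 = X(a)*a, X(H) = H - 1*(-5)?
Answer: -930949960/233 ≈ -3.9955e+6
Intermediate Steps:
X(H) = 5 + H (X(H) = H + 5 = 5 + H)
c = 713 (c = 553 + 160 = 713)
u(a) = -5*a*(5 + a) (u(a) = -5*(5 + a)*a = -5*a*(5 + a))
x = -1/233 (x = 1/(-946 + 713) = 1/(-233) = -1/233 ≈ -0.0042918)
((-163 - u(-28)) + x)*(-1307) = ((-163 - (-5)*(-28)*(5 - 28)) - 1/233)*(-1307) = ((-163 - (-5)*(-28)*(-23)) - 1/233)*(-1307) = ((-163 - 1*(-3220)) - 1/233)*(-1307) = ((-163 + 3220) - 1/233)*(-1307) = (3057 - 1/233)*(-1307) = (712280/233)*(-1307) = -930949960/233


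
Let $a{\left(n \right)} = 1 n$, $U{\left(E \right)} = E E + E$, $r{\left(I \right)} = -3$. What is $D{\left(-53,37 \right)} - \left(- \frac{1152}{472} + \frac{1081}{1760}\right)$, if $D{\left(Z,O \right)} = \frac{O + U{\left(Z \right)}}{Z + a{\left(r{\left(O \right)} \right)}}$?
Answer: $- \frac{4989359}{103840} \approx -48.049$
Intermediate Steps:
$U{\left(E \right)} = E + E^{2}$ ($U{\left(E \right)} = E^{2} + E = E + E^{2}$)
$a{\left(n \right)} = n$
$D{\left(Z,O \right)} = \frac{O + Z \left(1 + Z\right)}{-3 + Z}$ ($D{\left(Z,O \right)} = \frac{O + Z \left(1 + Z\right)}{Z - 3} = \frac{O + Z \left(1 + Z\right)}{-3 + Z}$)
$D{\left(-53,37 \right)} - \left(- \frac{1152}{472} + \frac{1081}{1760}\right) = \frac{37 - 53 \left(1 - 53\right)}{-3 - 53} - \left(- \frac{1152}{472} + \frac{1081}{1760}\right) = \frac{37 - -2756}{-56} - \left(\left(-1152\right) \frac{1}{472} + 1081 \cdot \frac{1}{1760}\right) = - \frac{37 + 2756}{56} - \left(- \frac{144}{59} + \frac{1081}{1760}\right) = \left(- \frac{1}{56}\right) 2793 - - \frac{189661}{103840} = - \frac{399}{8} + \frac{189661}{103840} = - \frac{4989359}{103840}$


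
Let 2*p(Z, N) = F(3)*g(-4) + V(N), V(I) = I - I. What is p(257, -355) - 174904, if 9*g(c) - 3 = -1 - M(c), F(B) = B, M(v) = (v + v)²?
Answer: -524743/3 ≈ -1.7491e+5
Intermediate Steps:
M(v) = 4*v² (M(v) = (2*v)² = 4*v²)
V(I) = 0
g(c) = 2/9 - 4*c²/9 (g(c) = ⅓ + (-1 - 4*c²)/9 = ⅓ + (-⅑ - 4*c²/9) = 2/9 - 4*c²/9)
p(Z, N) = -31/3 (p(Z, N) = (3*(2/9 - 4/9*(-4)²) + 0)/2 = (3*(2/9 - 4/9*16) + 0)/2 = (3*(2/9 - 64/9) + 0)/2 = (3*(-62/9) + 0)/2 = (-62/3 + 0)/2 = (½)*(-62/3) = -31/3)
p(257, -355) - 174904 = -31/3 - 174904 = -524743/3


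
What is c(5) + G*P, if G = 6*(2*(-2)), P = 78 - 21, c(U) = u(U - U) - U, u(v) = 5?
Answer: -1368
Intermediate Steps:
c(U) = 5 - U
P = 57
G = -24 (G = 6*(-4) = -24)
c(5) + G*P = (5 - 1*5) - 24*57 = (5 - 5) - 1368 = 0 - 1368 = -1368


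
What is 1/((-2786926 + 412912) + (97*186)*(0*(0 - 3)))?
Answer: -1/2374014 ≈ -4.2123e-7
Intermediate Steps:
1/((-2786926 + 412912) + (97*186)*(0*(0 - 3))) = 1/(-2374014 + 18042*(0*(-3))) = 1/(-2374014 + 18042*0) = 1/(-2374014 + 0) = 1/(-2374014) = -1/2374014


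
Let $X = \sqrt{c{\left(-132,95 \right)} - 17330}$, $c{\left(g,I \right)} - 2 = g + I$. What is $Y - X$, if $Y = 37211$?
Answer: $37211 - i \sqrt{17365} \approx 37211.0 - 131.78 i$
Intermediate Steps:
$c{\left(g,I \right)} = 2 + I + g$ ($c{\left(g,I \right)} = 2 + \left(g + I\right) = 2 + \left(I + g\right) = 2 + I + g$)
$X = i \sqrt{17365}$ ($X = \sqrt{\left(2 + 95 - 132\right) - 17330} = \sqrt{-35 - 17330} = \sqrt{-17365} = i \sqrt{17365} \approx 131.78 i$)
$Y - X = 37211 - i \sqrt{17365}$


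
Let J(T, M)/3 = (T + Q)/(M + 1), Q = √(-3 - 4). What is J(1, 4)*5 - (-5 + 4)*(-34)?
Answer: -31 + 3*I*√7 ≈ -31.0 + 7.9373*I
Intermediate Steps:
Q = I*√7 (Q = √(-7) = I*√7 ≈ 2.6458*I)
J(T, M) = 3*(T + I*√7)/(1 + M) (J(T, M) = 3*((T + I*√7)/(M + 1)) = 3*((T + I*√7)/(1 + M)) = 3*(T + I*√7)/(1 + M))
J(1, 4)*5 - (-5 + 4)*(-34) = (3*(1 + I*√7)/(1 + 4))*5 - (-5 + 4)*(-34) = (3*(1 + I*√7)/5)*5 - 1*(-1)*(-34) = (3*(⅕)*(1 + I*√7))*5 + 1*(-34) = (⅗ + 3*I*√7/5)*5 - 34 = (3 + 3*I*√7) - 34 = -31 + 3*I*√7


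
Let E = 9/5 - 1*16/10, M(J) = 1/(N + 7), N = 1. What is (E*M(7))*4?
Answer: ⅒ ≈ 0.10000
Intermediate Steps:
M(J) = ⅛ (M(J) = 1/(1 + 7) = 1/8 = ⅛)
E = ⅕ (E = 9*(⅕) - 16*⅒ = 9/5 - 8/5 = ⅕ ≈ 0.20000)
(E*M(7))*4 = ((⅕)*(⅛))*4 = (1/40)*4 = ⅒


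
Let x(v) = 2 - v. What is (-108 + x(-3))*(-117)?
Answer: 12051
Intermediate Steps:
(-108 + x(-3))*(-117) = (-108 + (2 - 1*(-3)))*(-117) = (-108 + (2 + 3))*(-117) = (-108 + 5)*(-117) = -103*(-117) = 12051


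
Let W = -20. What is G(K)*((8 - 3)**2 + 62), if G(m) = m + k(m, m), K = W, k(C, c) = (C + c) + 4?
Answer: -4872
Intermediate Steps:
k(C, c) = 4 + C + c
K = -20
G(m) = 4 + 3*m (G(m) = m + (4 + m + m) = m + (4 + 2*m) = 4 + 3*m)
G(K)*((8 - 3)**2 + 62) = (4 + 3*(-20))*((8 - 3)**2 + 62) = (4 - 60)*(5**2 + 62) = -56*(25 + 62) = -56*87 = -4872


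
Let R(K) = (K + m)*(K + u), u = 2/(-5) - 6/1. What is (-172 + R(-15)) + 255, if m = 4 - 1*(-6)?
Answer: 190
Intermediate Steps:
m = 10 (m = 4 + 6 = 10)
u = -32/5 (u = 2*(-⅕) - 6*1 = -⅖ - 6 = -32/5 ≈ -6.4000)
R(K) = (10 + K)*(-32/5 + K) (R(K) = (K + 10)*(K - 32/5) = (10 + K)*(-32/5 + K))
(-172 + R(-15)) + 255 = (-172 + (-64 + (-15)² + (18/5)*(-15))) + 255 = (-172 + (-64 + 225 - 54)) + 255 = (-172 + 107) + 255 = -65 + 255 = 190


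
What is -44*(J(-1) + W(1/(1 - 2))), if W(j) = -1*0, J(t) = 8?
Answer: -352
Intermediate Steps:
W(j) = 0
-44*(J(-1) + W(1/(1 - 2))) = -44*(8 + 0) = -44*8 = -352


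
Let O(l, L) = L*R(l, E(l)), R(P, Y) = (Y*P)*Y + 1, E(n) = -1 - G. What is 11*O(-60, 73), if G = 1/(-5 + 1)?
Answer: -105193/4 ≈ -26298.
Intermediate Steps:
G = -¼ (G = 1/(-4) = -¼ ≈ -0.25000)
E(n) = -¾ (E(n) = -1 - 1*(-¼) = -1 + ¼ = -¾)
R(P, Y) = 1 + P*Y² (R(P, Y) = (P*Y)*Y + 1 = P*Y² + 1 = 1 + P*Y²)
O(l, L) = L*(1 + 9*l/16) (O(l, L) = L*(1 + l*(-¾)²) = L*(1 + l*(9/16)) = L*(1 + 9*l/16))
11*O(-60, 73) = 11*((1/16)*73*(16 + 9*(-60))) = 11*((1/16)*73*(16 - 540)) = 11*((1/16)*73*(-524)) = 11*(-9563/4) = -105193/4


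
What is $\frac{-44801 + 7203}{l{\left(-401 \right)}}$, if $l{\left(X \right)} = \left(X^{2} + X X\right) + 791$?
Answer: $- \frac{37598}{322393} \approx -0.11662$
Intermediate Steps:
$l{\left(X \right)} = 791 + 2 X^{2}$ ($l{\left(X \right)} = \left(X^{2} + X^{2}\right) + 791 = 2 X^{2} + 791 = 791 + 2 X^{2}$)
$\frac{-44801 + 7203}{l{\left(-401 \right)}} = \frac{-44801 + 7203}{791 + 2 \left(-401\right)^{2}} = - \frac{37598}{791 + 2 \cdot 160801} = - \frac{37598}{791 + 321602} = - \frac{37598}{322393}$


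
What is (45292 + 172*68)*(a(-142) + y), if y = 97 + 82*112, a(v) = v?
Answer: 520813332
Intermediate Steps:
y = 9281 (y = 97 + 9184 = 9281)
(45292 + 172*68)*(a(-142) + y) = (45292 + 172*68)*(-142 + 9281) = (45292 + 11696)*9139 = 56988*9139 = 520813332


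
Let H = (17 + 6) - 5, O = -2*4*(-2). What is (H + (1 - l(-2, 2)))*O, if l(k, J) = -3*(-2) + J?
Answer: 176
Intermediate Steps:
l(k, J) = 6 + J
O = 16 (O = -8*(-2) = 16)
H = 18 (H = 23 - 5 = 18)
(H + (1 - l(-2, 2)))*O = (18 + (1 - (6 + 2)))*16 = (18 + (1 - 1*8))*16 = (18 + (1 - 8))*16 = (18 - 7)*16 = 11*16 = 176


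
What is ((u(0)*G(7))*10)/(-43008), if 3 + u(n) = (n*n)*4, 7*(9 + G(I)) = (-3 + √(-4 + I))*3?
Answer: -45/6272 + 15*√3/50176 ≈ -0.0066570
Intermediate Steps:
G(I) = -72/7 + 3*√(-4 + I)/7 (G(I) = -9 + ((-3 + √(-4 + I))*3)/7 = -9 + (-9 + 3*√(-4 + I))/7 = -9 + (-9/7 + 3*√(-4 + I)/7) = -72/7 + 3*√(-4 + I)/7)
u(n) = -3 + 4*n² (u(n) = -3 + (n*n)*4 = -3 + n²*4 = -3 + 4*n²)
((u(0)*G(7))*10)/(-43008) = (((-3 + 4*0²)*(-72/7 + 3*√(-4 + 7)/7))*10)/(-43008) = (((-3 + 4*0)*(-72/7 + 3*√3/7))*10)*(-1/43008) = (((-3 + 0)*(-72/7 + 3*√3/7))*10)*(-1/43008) = (-3*(-72/7 + 3*√3/7)*10)*(-1/43008) = ((216/7 - 9*√3/7)*10)*(-1/43008) = (2160/7 - 90*√3/7)*(-1/43008) = -45/6272 + 15*√3/50176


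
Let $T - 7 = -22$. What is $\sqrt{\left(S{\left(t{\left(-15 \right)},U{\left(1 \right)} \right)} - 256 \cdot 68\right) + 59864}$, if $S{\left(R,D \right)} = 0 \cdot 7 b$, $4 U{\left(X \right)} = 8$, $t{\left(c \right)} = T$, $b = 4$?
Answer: $2 \sqrt{10614} \approx 206.05$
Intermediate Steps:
$T = -15$ ($T = 7 - 22 = -15$)
$t{\left(c \right)} = -15$
$U{\left(X \right)} = 2$ ($U{\left(X \right)} = \frac{1}{4} \cdot 8 = 2$)
$S{\left(R,D \right)} = 0$ ($S{\left(R,D \right)} = 0 \cdot 7 \cdot 4 = 0 \cdot 4 = 0$)
$\sqrt{\left(S{\left(t{\left(-15 \right)},U{\left(1 \right)} \right)} - 256 \cdot 68\right) + 59864} = \sqrt{\left(0 - 256 \cdot 68\right) + 59864} = \sqrt{\left(0 - 17408\right) + 59864} = \sqrt{-17408 + 59864} = \sqrt{42456} = 2 \sqrt{10614}$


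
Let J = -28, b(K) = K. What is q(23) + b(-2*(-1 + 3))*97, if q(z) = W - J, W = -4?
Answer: -364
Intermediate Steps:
q(z) = 24 (q(z) = -4 - 1*(-28) = -4 + 28 = 24)
q(23) + b(-2*(-1 + 3))*97 = 24 - 2*(-1 + 3)*97 = 24 - 2*2*97 = 24 - 4*97 = 24 - 388 = -364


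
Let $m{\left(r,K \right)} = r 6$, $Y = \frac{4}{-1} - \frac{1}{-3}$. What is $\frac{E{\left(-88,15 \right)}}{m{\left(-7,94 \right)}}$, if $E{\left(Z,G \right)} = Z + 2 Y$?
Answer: $\frac{143}{63} \approx 2.2698$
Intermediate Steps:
$Y = - \frac{11}{3}$ ($Y = 4 \left(-1\right) - - \frac{1}{3} = -4 + \frac{1}{3} = - \frac{11}{3} \approx -3.6667$)
$m{\left(r,K \right)} = 6 r$
$E{\left(Z,G \right)} = - \frac{22}{3} + Z$ ($E{\left(Z,G \right)} = Z + 2 \left(- \frac{11}{3}\right) = Z - \frac{22}{3} = - \frac{22}{3} + Z$)
$\frac{E{\left(-88,15 \right)}}{m{\left(-7,94 \right)}} = \frac{- \frac{22}{3} - 88}{6 \left(-7\right)} = - \frac{286}{3 \left(-42\right)} = \left(- \frac{286}{3}\right) \left(- \frac{1}{42}\right) = \frac{143}{63}$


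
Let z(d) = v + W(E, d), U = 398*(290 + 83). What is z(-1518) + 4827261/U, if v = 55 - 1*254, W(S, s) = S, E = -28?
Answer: -28871797/148454 ≈ -194.48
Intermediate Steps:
U = 148454 (U = 398*373 = 148454)
v = -199 (v = 55 - 254 = -199)
z(d) = -227 (z(d) = -199 - 28 = -227)
z(-1518) + 4827261/U = -227 + 4827261/148454 = -28871797/148454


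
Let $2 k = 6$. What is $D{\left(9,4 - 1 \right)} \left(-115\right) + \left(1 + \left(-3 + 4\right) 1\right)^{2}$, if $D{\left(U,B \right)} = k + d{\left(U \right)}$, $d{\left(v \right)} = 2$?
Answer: $-571$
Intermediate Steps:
$k = 3$ ($k = \frac{1}{2} \cdot 6 = 3$)
$D{\left(U,B \right)} = 5$ ($D{\left(U,B \right)} = 3 + 2 = 5$)
$D{\left(9,4 - 1 \right)} \left(-115\right) + \left(1 + \left(-3 + 4\right) 1\right)^{2} = 5 \left(-115\right) + \left(1 + \left(-3 + 4\right) 1\right)^{2} = -575 + \left(1 + 1 \cdot 1\right)^{2} = -575 + \left(1 + 1\right)^{2} = -575 + 2^{2} = -575 + 4 = -571$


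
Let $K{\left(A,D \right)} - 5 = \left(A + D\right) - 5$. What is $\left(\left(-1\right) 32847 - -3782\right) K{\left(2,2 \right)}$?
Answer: $-116260$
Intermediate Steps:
$K{\left(A,D \right)} = A + D$ ($K{\left(A,D \right)} = 5 - \left(5 - A - D\right) = 5 + \left(-5 + A + D\right) = A + D$)
$\left(\left(-1\right) 32847 - -3782\right) K{\left(2,2 \right)} = \left(\left(-1\right) 32847 - -3782\right) \left(2 + 2\right) = \left(-32847 + 3782\right) 4 = \left(-29065\right) 4 = -116260$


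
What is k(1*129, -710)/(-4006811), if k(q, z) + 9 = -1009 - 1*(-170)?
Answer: 848/4006811 ≈ 0.00021164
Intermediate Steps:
k(q, z) = -848 (k(q, z) = -9 + (-1009 - 1*(-170)) = -9 + (-1009 + 170) = -9 - 839 = -848)
k(1*129, -710)/(-4006811) = -848/(-4006811) = -848*(-1/4006811) = 848/4006811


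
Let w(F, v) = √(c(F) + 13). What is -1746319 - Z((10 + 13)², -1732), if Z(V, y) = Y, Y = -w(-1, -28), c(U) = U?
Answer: -1746319 + 2*√3 ≈ -1.7463e+6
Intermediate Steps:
w(F, v) = √(13 + F) (w(F, v) = √(F + 13) = √(13 + F))
Y = -2*√3 (Y = -√(13 - 1) = -√12 = -2*√3 ≈ -3.4641)
Z(V, y) = -2*√3
-1746319 - Z((10 + 13)², -1732) = -1746319 - (-2)*√3 = -1746319 + 2*√3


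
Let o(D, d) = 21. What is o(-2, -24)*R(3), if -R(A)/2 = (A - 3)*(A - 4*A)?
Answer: 0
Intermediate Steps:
R(A) = 6*A*(-3 + A) (R(A) = -2*(A - 3)*(A - 4*A) = -2*(-3 + A)*(A - 4*A) = -2*(-3 + A)*(-3*A) = -(-6)*A*(-3 + A) = 6*A*(-3 + A))
o(-2, -24)*R(3) = 21*(6*3*(-3 + 3)) = 21*(6*3*0) = 21*0 = 0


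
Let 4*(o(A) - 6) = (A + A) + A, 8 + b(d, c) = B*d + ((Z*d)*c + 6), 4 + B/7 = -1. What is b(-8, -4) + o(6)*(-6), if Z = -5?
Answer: 55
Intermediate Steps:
B = -35 (B = -28 + 7*(-1) = -28 - 7 = -35)
b(d, c) = -2 - 35*d - 5*c*d (b(d, c) = -8 + (-35*d + ((-5*d)*c + 6)) = -8 + (-35*d + (-5*c*d + 6)) = -8 + (-35*d + (6 - 5*c*d)) = -8 + (6 - 35*d - 5*c*d) = -2 - 35*d - 5*c*d)
o(A) = 6 + 3*A/4 (o(A) = 6 + ((A + A) + A)/4 = 6 + (2*A + A)/4 = 6 + (3*A)/4 = 6 + 3*A/4)
b(-8, -4) + o(6)*(-6) = (-2 - 35*(-8) - 5*(-4)*(-8)) + (6 + (3/4)*6)*(-6) = (-2 + 280 - 160) + (6 + 9/2)*(-6) = 118 + (21/2)*(-6) = 118 - 63 = 55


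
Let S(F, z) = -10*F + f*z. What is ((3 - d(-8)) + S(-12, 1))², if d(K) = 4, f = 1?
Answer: 14400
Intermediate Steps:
S(F, z) = z - 10*F (S(F, z) = -10*F + 1*z = -10*F + z = z - 10*F)
((3 - d(-8)) + S(-12, 1))² = ((3 - 1*4) + (1 - 10*(-12)))² = ((3 - 4) + (1 + 120))² = (-1 + 121)² = 120² = 14400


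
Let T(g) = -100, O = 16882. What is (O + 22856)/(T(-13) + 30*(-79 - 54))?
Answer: -19869/2045 ≈ -9.7159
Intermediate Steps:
(O + 22856)/(T(-13) + 30*(-79 - 54)) = (16882 + 22856)/(-100 + 30*(-79 - 54)) = 39738/(-100 + 30*(-133)) = 39738/(-100 - 3990) = 39738/(-4090) = 39738*(-1/4090) = -19869/2045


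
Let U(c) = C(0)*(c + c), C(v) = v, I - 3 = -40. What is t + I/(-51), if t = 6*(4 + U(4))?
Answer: 1261/51 ≈ 24.725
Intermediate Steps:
I = -37 (I = 3 - 40 = -37)
U(c) = 0 (U(c) = 0*(c + c) = 0*(2*c) = 0)
t = 24 (t = 6*(4 + 0) = 6*4 = 24)
t + I/(-51) = 24 - 37/(-51) = 24 - 1/51*(-37) = 24 + 37/51 = 1261/51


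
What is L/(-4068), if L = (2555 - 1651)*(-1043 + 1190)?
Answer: -98/3 ≈ -32.667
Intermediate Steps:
L = 132888 (L = 904*147 = 132888)
L/(-4068) = 132888/(-4068) = 132888*(-1/4068) = -98/3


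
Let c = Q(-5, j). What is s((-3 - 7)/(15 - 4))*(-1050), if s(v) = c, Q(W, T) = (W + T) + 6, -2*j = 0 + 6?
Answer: 2100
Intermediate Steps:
j = -3 (j = -(0 + 6)/2 = -1/2*6 = -3)
Q(W, T) = 6 + T + W (Q(W, T) = (T + W) + 6 = 6 + T + W)
c = -2 (c = 6 - 3 - 5 = -2)
s(v) = -2
s((-3 - 7)/(15 - 4))*(-1050) = -2*(-1050) = 2100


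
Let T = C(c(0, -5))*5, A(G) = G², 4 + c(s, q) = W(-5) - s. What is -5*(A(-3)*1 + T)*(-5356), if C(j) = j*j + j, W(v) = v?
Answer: 9881820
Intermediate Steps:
c(s, q) = -9 - s (c(s, q) = -4 + (-5 - s) = -9 - s)
C(j) = j + j² (C(j) = j² + j = j + j²)
T = 360 (T = ((-9 - 1*0)*(1 + (-9 - 1*0)))*5 = ((-9 + 0)*(1 + (-9 + 0)))*5 = -9*(1 - 9)*5 = -9*(-8)*5 = 72*5 = 360)
-5*(A(-3)*1 + T)*(-5356) = -5*((-3)²*1 + 360)*(-5356) = -5*(9*1 + 360)*(-5356) = -5*(9 + 360)*(-5356) = -5*369*(-5356) = -1845*(-5356) = 9881820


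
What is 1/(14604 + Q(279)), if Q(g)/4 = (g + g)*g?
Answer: 1/637332 ≈ 1.5690e-6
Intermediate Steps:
Q(g) = 8*g**2 (Q(g) = 4*((g + g)*g) = 4*((2*g)*g) = 4*(2*g**2) = 8*g**2)
1/(14604 + Q(279)) = 1/(14604 + 8*279**2) = 1/(14604 + 8*77841) = 1/(14604 + 622728) = 1/637332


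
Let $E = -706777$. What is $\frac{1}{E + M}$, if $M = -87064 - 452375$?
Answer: $- \frac{1}{1246216} \approx -8.0243 \cdot 10^{-7}$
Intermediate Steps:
$M = -539439$ ($M = -87064 - 452375 = -539439$)
$\frac{1}{E + M} = \frac{1}{-706777 - 539439} = \frac{1}{-1246216} = - \frac{1}{1246216}$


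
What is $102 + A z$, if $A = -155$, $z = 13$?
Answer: $-1913$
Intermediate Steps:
$102 + A z = 102 - 2015 = -1913$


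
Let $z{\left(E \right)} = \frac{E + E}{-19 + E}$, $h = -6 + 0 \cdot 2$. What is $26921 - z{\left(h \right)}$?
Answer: $\frac{673013}{25} \approx 26921.0$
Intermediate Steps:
$h = -6$ ($h = -6 + 0 = -6$)
$z{\left(E \right)} = \frac{2 E}{-19 + E}$
$26921 - z{\left(h \right)} = 26921 - 2 \left(-6\right) \frac{1}{-19 - 6} = 26921 - 2 \left(-6\right) \frac{1}{-25} = 26921 - 2 \left(-6\right) \left(- \frac{1}{25}\right) = 26921 - \frac{12}{25} = \frac{673013}{25}$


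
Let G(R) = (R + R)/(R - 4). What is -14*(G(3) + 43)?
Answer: -518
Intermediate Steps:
G(R) = 2*R/(-4 + R) (G(R) = (2*R)/(-4 + R) = 2*R/(-4 + R))
-14*(G(3) + 43) = -14*(2*3/(-4 + 3) + 43) = -14*(2*3/(-1) + 43) = -14*(2*3*(-1) + 43) = -14*(-6 + 43) = -14*37 = -518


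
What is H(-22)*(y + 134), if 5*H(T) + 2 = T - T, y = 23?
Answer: -314/5 ≈ -62.800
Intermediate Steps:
H(T) = -⅖ (H(T) = -⅖ + (T - T)/5 = -⅖ + (⅕)*0 = -⅖ + 0 = -⅖)
H(-22)*(y + 134) = -2*(23 + 134)/5 = -⅖*157 = -314/5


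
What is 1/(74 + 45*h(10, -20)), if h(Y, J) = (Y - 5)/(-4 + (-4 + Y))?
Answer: 2/373 ≈ 0.0053619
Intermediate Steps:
h(Y, J) = (-5 + Y)/(-8 + Y)
1/(74 + 45*h(10, -20)) = 1/(74 + 45*((-5 + 10)/(-8 + 10))) = 1/(74 + 45*(5/2)) = 1/(74 + 225/2) = 1/(373/2) = 2/373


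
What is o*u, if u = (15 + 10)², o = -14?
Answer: -8750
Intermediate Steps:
u = 625 (u = 25² = 625)
o*u = -14*625 = -8750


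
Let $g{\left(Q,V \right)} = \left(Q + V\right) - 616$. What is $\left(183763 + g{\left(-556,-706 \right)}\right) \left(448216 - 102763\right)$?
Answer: $62832718905$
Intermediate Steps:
$g{\left(Q,V \right)} = -616 + Q + V$
$\left(183763 + g{\left(-556,-706 \right)}\right) \left(448216 - 102763\right) = \left(183763 - 1878\right) \left(448216 - 102763\right) = \left(183763 - 1878\right) \left(448216 + \left(-242158 + 139395\right)\right) = 181885 \left(448216 - 102763\right) = 181885 \cdot 345453 = 62832718905$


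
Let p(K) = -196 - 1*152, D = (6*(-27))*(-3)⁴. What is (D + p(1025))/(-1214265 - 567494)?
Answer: 13470/1781759 ≈ 0.0075599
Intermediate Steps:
D = -13122 (D = -162*81 = -13122)
p(K) = -348 (p(K) = -196 - 152 = -348)
(D + p(1025))/(-1214265 - 567494) = (-13122 - 348)/(-1214265 - 567494) = -13470/(-1781759) = -13470*(-1/1781759) = 13470/1781759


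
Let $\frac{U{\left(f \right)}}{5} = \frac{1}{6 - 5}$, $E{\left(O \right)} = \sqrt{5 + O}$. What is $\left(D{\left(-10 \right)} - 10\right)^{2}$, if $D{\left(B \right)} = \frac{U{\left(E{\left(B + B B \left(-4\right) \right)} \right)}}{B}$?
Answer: $\frac{441}{4} \approx 110.25$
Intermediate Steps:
$U{\left(f \right)} = 5$ ($U{\left(f \right)} = \frac{5}{6 - 5} = \frac{5}{1} = 5 \cdot 1 = 5$)
$D{\left(B \right)} = \frac{5}{B}$
$\left(D{\left(-10 \right)} - 10\right)^{2} = \left(\frac{5}{-10} - 10\right)^{2} = \left(5 \left(- \frac{1}{10}\right) - 10\right)^{2} = \left(- \frac{1}{2} - 10\right)^{2} = \left(- \frac{21}{2}\right)^{2} = \frac{441}{4}$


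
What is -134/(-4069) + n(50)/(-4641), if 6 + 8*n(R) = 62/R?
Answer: 80713/2441400 ≈ 0.033060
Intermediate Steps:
n(R) = -3/4 + 31/(4*R) (n(R) = -3/4 + (62/R)/8 = -3/4 + 31/(4*R))
-134/(-4069) + n(50)/(-4641) = -134/(-4069) + ((1/4)*(31 - 3*50)/50)/(-4641) = -134*(-1/4069) + ((1/4)*(1/50)*(31 - 150))*(-1/4641) = 134/4069 + ((1/4)*(1/50)*(-119))*(-1/4641) = 134/4069 - 119/200*(-1/4641) = 134/4069 + 1/7800 = 80713/2441400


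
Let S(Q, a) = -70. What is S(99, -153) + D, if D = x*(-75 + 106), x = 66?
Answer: 1976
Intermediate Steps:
D = 2046 (D = 66*(-75 + 106) = 66*31 = 2046)
S(99, -153) + D = -70 + 2046 = 1976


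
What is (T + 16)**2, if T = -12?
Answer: 16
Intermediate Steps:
(T + 16)**2 = (-12 + 16)**2 = 4**2 = 16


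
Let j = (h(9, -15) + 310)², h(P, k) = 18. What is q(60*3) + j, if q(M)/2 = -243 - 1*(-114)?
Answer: 107326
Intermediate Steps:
q(M) = -258 (q(M) = 2*(-243 - 1*(-114)) = 2*(-243 + 114) = 2*(-129) = -258)
j = 107584 (j = (18 + 310)² = 328² = 107584)
q(60*3) + j = -258 + 107584 = 107326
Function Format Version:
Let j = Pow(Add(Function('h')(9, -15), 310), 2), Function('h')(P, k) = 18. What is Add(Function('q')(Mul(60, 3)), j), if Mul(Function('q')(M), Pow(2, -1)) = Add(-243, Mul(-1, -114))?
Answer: 107326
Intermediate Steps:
Function('q')(M) = -258 (Function('q')(M) = Mul(2, Add(-243, Mul(-1, -114))) = Mul(2, Add(-243, 114)) = Mul(2, -129) = -258)
j = 107584 (j = Pow(Add(18, 310), 2) = Pow(328, 2) = 107584)
Add(Function('q')(Mul(60, 3)), j) = Add(-258, 107584) = 107326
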